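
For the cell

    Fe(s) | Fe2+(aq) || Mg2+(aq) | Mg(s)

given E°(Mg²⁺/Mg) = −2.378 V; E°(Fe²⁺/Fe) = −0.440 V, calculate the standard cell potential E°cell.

−1.938 V

By convention the left-hand electrode in cell notation is the anode (oxidation) and the right-hand electrode is the cathode (reduction).
E°cell = E°(right) − E°(left) = −2.378 − (−0.440) = −1.938 V.
The negative sign shows that, as written, the cell would require an external voltage to drive the reaction.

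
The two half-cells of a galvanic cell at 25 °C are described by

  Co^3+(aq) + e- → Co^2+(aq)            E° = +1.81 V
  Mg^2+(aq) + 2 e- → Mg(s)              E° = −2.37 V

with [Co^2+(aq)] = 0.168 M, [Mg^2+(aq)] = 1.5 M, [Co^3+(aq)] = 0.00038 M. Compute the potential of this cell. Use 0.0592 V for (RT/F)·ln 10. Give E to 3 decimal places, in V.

Since E°(Co³⁺/Co²⁺) > E°(Mg²⁺/Mg), Co³⁺/Co²⁺ serves as the cathode.
E°cell = +1.81 − (−2.37) = +4.18 V, with n = 2 electrons transferred.
Balancing gives 2 Co^3+(aq) + Mg(s) → 2 Co^2+(aq) + Mg^2+(aq); hence Q = ([Co^2+(aq)]^2·[Mg^2+(aq)]) / [Co^3+(aq)]^2 = 2.93×10^5 (log Q = 5.467).
E = E° − (0.0592/n)·log Q = +4.18 − (0.0592/2)(5.467) = +4.018 V.

+4.018 V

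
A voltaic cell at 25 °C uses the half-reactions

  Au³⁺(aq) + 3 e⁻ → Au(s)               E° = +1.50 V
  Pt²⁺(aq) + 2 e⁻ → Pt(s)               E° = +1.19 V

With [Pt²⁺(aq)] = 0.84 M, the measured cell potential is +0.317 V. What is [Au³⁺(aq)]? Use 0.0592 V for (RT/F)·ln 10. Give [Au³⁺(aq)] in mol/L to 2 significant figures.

Au³⁺/Au is the cathode (higher E°); E°cell = +1.50 − (+1.19) = +0.31 V with n = 6.
From the Nernst equation, log Q = n(E° − E)/0.0592 = 6·(+0.31 − (+0.317))/0.0592 = −0.709.
The balanced reaction is 2 Au³⁺(aq) + 3 Pt(s) → 2 Au(s) + 3 Pt²⁺(aq), so Q = [Pt²⁺(aq)]^3 / [Au³⁺(aq)]^2.
Solving for the unknown gives log [Au³⁺(aq)] = 0.241, so [Au³⁺(aq)] ≈ 1.7 M.

1.7 M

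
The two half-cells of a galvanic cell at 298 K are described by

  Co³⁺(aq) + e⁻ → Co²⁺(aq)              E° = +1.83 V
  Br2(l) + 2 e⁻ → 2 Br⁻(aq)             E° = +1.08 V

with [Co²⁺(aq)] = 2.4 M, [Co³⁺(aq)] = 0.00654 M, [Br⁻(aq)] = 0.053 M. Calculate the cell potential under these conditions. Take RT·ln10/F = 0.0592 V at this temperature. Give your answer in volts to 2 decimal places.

+0.52 V

Co³⁺/Co²⁺ is reduced (cathode, E° = +1.83 V) and Br₂/Br⁻ is oxidized (anode).
E°cell = +1.83 − (+1.08) = +0.75 V, with n = 2 electrons transferred.
Balancing gives 2 Co³⁺(aq) + 2 Br⁻(aq) → 2 Co²⁺(aq) + Br2(l); hence Q = [Co²⁺(aq)]^2 / ([Co³⁺(aq)]^2·[Br⁻(aq)]^2) = 4.79×10^7 (log Q = 7.681).
E = E° − (0.0592/n)·log Q = +0.75 − (0.0592/2)(7.681) = +0.52 V.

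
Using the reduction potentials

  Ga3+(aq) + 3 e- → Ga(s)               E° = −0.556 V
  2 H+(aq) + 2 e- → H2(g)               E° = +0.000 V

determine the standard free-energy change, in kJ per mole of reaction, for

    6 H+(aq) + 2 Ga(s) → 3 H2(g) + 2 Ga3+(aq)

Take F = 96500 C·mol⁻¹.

−322 kJ/mol

In the reaction as written H+(aq) is reduced, so the 2H⁺/H₂ couple is the cathode and Ga³⁺/Ga is the anode.
E°cell = +0.000 − (−0.556) = +0.556 V; balancing electrons gives n = 6.
ΔG° = −nFE°cell = −(6)(96500)(+0.556) J/mol = −322 kJ/mol.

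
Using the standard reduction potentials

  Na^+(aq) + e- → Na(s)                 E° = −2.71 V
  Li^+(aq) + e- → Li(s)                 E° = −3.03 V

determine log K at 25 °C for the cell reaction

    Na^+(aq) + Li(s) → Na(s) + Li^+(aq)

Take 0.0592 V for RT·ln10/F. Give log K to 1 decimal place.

The Na⁺/Na couple is reduced (cathode); E°cell = −2.71 − (−3.03) = +0.32 V with n = 1.
At equilibrium E = 0, so log K = nE°cell / 0.0592 = (1)(+0.32) / 0.0592 = 5.4.

log K = 5.4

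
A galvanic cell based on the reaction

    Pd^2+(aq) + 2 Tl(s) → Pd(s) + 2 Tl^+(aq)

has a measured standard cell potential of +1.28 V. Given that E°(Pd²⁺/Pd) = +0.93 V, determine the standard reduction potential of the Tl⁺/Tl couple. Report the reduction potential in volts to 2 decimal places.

In the reaction as written the Pd²⁺/Pd couple is reduced (cathode) and Tl⁺/Tl is oxidized (anode), so E°cell = E°(Pd²⁺/Pd) − E°(Tl⁺/Tl).
E°(Tl⁺/Tl) = E°(cathode) − E°cell = +0.93 − (+1.28) = −0.35 V.

−0.35 V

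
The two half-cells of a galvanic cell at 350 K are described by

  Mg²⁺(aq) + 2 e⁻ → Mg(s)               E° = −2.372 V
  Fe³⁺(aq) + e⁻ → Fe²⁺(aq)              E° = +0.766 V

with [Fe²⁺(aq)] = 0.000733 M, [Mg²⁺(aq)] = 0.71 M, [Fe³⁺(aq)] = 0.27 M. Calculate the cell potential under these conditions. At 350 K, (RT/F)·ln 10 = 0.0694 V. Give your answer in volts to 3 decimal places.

+3.321 V

Since E°(Fe³⁺/Fe²⁺) > E°(Mg²⁺/Mg), Fe³⁺/Fe²⁺ serves as the cathode.
E°cell = E°cat − E°an = +0.766 − (−2.372) = +3.138 V; n = 2.
The balanced reaction is 2 Fe³⁺(aq) + Mg(s) → 2 Fe²⁺(aq) + Mg²⁺(aq), so Q = ([Fe²⁺(aq)]^2·[Mg²⁺(aq)]) / [Fe³⁺(aq)]^2 = 5.23×10^−6 and log Q = −5.281.
E = E° − (0.0694/n)·log Q = +3.138 − (0.0694/2)(−5.281) = +3.321 V.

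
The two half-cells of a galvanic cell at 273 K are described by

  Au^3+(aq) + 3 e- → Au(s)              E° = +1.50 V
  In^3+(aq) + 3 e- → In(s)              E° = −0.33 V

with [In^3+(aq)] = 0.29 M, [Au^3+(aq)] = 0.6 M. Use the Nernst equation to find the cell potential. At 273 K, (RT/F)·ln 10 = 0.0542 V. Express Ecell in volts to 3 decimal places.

The Au³⁺/Au couple has the more positive E°, so it is the cathode; In³⁺/In is the anode.
E°cell = +1.50 − (−0.33) = +1.83 V, with n = 3 electrons transferred.
The balanced reaction is Au^3+(aq) + In(s) → Au(s) + In^3+(aq), so Q = [In^3+(aq)] / [Au^3+(aq)] = 0.483 and log Q = −0.316.
Applying E = E° − (RT ln10/nF)·log Q gives +1.83 − (0.0542/3)(−0.316) = +1.836 V.

+1.836 V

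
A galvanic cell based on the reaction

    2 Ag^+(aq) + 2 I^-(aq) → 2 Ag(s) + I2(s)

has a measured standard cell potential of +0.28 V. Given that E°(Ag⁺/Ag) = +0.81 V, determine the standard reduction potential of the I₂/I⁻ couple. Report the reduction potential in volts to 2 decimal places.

In the reaction as written the Ag⁺/Ag couple is reduced (cathode) and I₂/I⁻ is oxidized (anode), so E°cell = E°(Ag⁺/Ag) − E°(I₂/I⁻).
E°(I₂/I⁻) = E°(cathode) − E°cell = +0.81 − (+0.28) = +0.53 V.

+0.53 V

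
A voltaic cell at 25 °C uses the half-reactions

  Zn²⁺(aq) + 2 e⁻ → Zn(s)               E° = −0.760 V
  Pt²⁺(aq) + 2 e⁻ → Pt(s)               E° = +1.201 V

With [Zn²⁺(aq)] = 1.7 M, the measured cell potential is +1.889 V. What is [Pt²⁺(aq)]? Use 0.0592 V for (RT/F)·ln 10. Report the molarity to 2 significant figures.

The Pt²⁺/Pt couple has the larger reduction potential, so it is the cathode: E°cell = +1.201 − (−0.760) = +1.961 V and n = 2.
Rearranging E = E° − (0.0592/n)·log Q gives log Q = 2(+1.961 − (+1.889))/0.0592 = 2.432.
The balanced reaction is Pt²⁺(aq) + Zn(s) → Pt(s) + Zn²⁺(aq), so Q = [Zn²⁺(aq)] / [Pt²⁺(aq)].
Solving for the unknown gives log [Pt²⁺(aq)] = −2.202, so [Pt²⁺(aq)] ≈ 0.0063 M.

0.0063 M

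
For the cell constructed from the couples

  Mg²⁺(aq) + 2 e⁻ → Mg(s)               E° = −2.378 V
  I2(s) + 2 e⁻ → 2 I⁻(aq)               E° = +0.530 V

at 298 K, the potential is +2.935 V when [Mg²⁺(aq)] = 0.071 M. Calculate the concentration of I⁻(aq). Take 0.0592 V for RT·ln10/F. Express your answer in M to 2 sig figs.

1.3 M

I₂/I⁻ is the cathode (higher E°); E°cell = +0.530 − (−2.378) = +2.908 V with n = 2.
Since E = E° − (0.0592/n)·log Q, log Q = n(E° − E)/0.0592 = −0.912.
Balancing electrons gives I2(s) + Mg(s) → 2 I⁻(aq) + Mg²⁺(aq); thus Q = [I⁻(aq)]^2·[Mg²⁺(aq)].
Substituting the known concentrations and solving, log [I⁻(aq)] = 0.118 and [I⁻(aq)] = 1.3 M.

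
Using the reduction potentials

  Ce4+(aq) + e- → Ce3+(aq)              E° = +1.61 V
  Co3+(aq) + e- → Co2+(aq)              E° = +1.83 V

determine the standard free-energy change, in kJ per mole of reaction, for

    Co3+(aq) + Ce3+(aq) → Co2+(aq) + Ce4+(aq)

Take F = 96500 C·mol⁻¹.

In the reaction as written Co3+(aq) is reduced, so the Co³⁺/Co²⁺ couple is the cathode and Ce⁴⁺/Ce³⁺ is the anode.
E°cell = +1.83 − (+1.61) = +0.22 V; balancing electrons gives n = 1.
ΔG° = −nFE°cell = −(1)(96500)(+0.22) J/mol = −21.2 kJ/mol.

−21.2 kJ/mol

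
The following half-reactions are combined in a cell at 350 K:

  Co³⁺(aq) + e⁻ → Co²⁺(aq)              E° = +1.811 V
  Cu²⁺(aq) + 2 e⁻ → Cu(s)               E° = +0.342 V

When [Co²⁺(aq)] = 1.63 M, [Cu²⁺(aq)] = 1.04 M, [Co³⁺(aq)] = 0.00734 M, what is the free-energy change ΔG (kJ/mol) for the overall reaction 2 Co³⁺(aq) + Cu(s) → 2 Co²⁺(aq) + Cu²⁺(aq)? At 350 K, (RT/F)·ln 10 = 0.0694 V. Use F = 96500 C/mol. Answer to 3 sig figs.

The standard cell potential is +1.811 − (+0.342) = +1.469 V, with n = 2 electrons in the balanced equation.
Here Q = ([Co²⁺(aq)]^2·[Cu²⁺(aq)]) / [Co³⁺(aq)]^2 = 5.13×10^4 (log Q = 4.710), giving E = +1.469 − (0.0694/2)·(4.710) = +1.3056 V.
ΔG = −nFE = −(2)(96500)(+1.3056) J/mol = −252 kJ/mol.

−252 kJ/mol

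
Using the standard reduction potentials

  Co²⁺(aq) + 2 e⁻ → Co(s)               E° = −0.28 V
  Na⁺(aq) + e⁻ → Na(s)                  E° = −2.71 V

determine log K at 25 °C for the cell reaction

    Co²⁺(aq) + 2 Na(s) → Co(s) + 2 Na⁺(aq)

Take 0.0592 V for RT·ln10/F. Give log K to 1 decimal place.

log K = 82.1

The Co²⁺/Co couple is reduced (cathode); E°cell = −0.28 − (−2.71) = +2.43 V with n = 2.
At equilibrium E = 0, so log K = nE°cell / 0.0592 = (2)(+2.43) / 0.0592 = 82.1.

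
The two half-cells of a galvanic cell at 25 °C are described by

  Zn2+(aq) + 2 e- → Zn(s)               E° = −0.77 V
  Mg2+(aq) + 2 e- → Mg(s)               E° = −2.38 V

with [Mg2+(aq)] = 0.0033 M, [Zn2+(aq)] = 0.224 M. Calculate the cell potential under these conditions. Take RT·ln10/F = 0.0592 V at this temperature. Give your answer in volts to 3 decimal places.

+1.664 V

Since E°(Zn²⁺/Zn) > E°(Mg²⁺/Mg), Zn²⁺/Zn serves as the cathode.
E°cell = E°cat − E°an = −0.77 − (−2.38) = +1.61 V; n = 2.
Balancing gives Zn2+(aq) + Mg(s) → Zn(s) + Mg2+(aq); hence Q = [Mg2+(aq)] / [Zn2+(aq)] = 0.0147 (log Q = −1.832).
E = E° − (0.0592/n)·log Q = +1.61 − (0.0592/2)(−1.832) = +1.664 V.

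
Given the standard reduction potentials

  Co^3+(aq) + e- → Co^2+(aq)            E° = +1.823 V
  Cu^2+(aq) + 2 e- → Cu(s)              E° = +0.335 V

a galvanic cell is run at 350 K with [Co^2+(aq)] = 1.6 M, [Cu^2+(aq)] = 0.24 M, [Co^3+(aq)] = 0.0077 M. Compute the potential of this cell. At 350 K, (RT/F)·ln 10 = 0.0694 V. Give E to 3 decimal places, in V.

+1.349 V

Co³⁺/Co²⁺ is reduced (cathode, E° = +1.823 V) and Cu²⁺/Cu is oxidized (anode).
E°cell = E°cat − E°an = +1.823 − (+0.335) = +1.488 V; n = 2.
The balanced reaction is 2 Co^3+(aq) + Cu(s) → 2 Co^2+(aq) + Cu^2+(aq), so Q = ([Co^2+(aq)]^2·[Cu^2+(aq)]) / [Co^3+(aq)]^2 = 1.04×10^4 and log Q = 4.015.
Applying E = E° − (RT ln10/nF)·log Q gives +1.488 − (0.0694/2)(4.015) = +1.349 V.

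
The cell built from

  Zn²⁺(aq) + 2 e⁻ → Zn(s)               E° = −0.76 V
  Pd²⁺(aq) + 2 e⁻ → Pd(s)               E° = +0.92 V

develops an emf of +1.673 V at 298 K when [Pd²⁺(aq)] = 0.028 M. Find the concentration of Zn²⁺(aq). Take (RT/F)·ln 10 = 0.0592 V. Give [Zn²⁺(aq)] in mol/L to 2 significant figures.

0.048 M

Pd²⁺/Pd is the cathode (higher E°); E°cell = +0.92 − (−0.76) = +1.68 V with n = 2.
Since E = E° − (0.0592/n)·log Q, log Q = n(E° − E)/0.0592 = 0.236.
The balanced reaction is Pd²⁺(aq) + Zn(s) → Pd(s) + Zn²⁺(aq), so Q = [Zn²⁺(aq)] / [Pd²⁺(aq)].
Isolating [Zn²⁺(aq)] in Q = 10^{0.236} yields log [Zn²⁺(aq)] = −1.317, i.e. 0.048 M.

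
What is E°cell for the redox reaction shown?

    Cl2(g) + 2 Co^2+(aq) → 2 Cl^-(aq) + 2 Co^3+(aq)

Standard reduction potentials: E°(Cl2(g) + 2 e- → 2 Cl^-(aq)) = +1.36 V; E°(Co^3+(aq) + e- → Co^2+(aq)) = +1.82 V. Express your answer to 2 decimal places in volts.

−0.46 V

Cl2(g) gains electrons, so the Cl₂/Cl⁻ couple is the cathode; the Co³⁺/Co²⁺ couple is the anode.
E°cell = E°(cathode) − E°(anode) = +1.36 − (+1.82) = −0.46 V.
The negative E°cell means the reaction is non-spontaneous in the direction written.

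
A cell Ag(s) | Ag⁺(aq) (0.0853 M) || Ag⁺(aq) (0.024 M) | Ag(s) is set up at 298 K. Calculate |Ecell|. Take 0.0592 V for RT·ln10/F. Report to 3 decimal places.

For a concentration cell E°cell = 0, since both electrodes use the same couple.
The compartment with the higher Ag⁺(aq) concentration (0.0853 M) acts as the cathode; ions are reduced there and produced at the dilute (0.024 M) anode.
With n = 1, Ecell = −(0.0592/1)·log([dilute]/[conc]) = −(0.0592/1)·log(0.024/0.0853) = +0.033 V.

0.033 V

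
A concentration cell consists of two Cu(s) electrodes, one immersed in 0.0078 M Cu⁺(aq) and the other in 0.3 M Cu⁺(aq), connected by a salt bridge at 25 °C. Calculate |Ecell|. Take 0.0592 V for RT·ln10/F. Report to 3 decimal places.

For a concentration cell E°cell = 0, since both electrodes use the same couple.
The compartment with the higher Cu⁺(aq) concentration (0.3 M) acts as the cathode; ions are reduced there and produced at the dilute (0.0078 M) anode.
With n = 1, Ecell = −(0.0592/1)·log([dilute]/[conc]) = −(0.0592/1)·log(0.0078/0.3) = +0.094 V.

0.094 V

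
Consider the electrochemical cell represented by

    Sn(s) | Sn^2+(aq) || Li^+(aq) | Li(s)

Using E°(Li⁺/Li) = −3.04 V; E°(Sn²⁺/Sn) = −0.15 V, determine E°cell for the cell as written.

−2.89 V

By convention the left-hand electrode in cell notation is the anode (oxidation) and the right-hand electrode is the cathode (reduction).
E°cell = E°(right) − E°(left) = −3.04 − (−0.15) = −2.89 V.
The negative sign shows that, as written, the cell would require an external voltage to drive the reaction.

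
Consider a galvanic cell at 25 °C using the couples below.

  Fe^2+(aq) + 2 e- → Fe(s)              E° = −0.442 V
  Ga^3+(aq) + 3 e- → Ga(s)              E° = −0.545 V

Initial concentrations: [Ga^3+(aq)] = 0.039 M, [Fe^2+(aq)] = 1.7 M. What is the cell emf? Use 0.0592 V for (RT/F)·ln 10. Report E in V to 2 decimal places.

+0.14 V

Since E°(Fe²⁺/Fe) > E°(Ga³⁺/Ga), Fe²⁺/Fe serves as the cathode.
E°cell = E°cat − E°an = −0.442 − (−0.545) = +0.103 V; n = 6.
Balancing gives 3 Fe^2+(aq) + 2 Ga(s) → 3 Fe(s) + 2 Ga^3+(aq); hence Q = [Ga^3+(aq)]^2 / [Fe^2+(aq)]^3 = 0.00031 (log Q = −3.509).
Applying E = E° − (RT ln10/nF)·log Q gives +0.103 − (0.0592/6)(−3.509) = +0.14 V.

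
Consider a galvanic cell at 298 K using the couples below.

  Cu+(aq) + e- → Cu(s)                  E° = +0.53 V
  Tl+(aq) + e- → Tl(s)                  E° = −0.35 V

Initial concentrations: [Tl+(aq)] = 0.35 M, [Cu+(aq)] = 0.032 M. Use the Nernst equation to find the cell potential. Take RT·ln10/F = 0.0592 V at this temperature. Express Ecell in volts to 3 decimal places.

Cu⁺/Cu is reduced (cathode, E° = +0.53 V) and Tl⁺/Tl is oxidized (anode).
E°cell = E°cat − E°an = +0.53 − (−0.35) = +0.88 V; n = 1.
For the overall reaction Cu+(aq) + Tl(s) → Cu(s) + Tl+(aq), Q = [Tl+(aq)] / [Cu+(aq)] = 10.9, giving log Q = 1.039.
Applying E = E° − (RT ln10/nF)·log Q gives +0.88 − (0.0592/1)(1.039) = +0.818 V.

+0.818 V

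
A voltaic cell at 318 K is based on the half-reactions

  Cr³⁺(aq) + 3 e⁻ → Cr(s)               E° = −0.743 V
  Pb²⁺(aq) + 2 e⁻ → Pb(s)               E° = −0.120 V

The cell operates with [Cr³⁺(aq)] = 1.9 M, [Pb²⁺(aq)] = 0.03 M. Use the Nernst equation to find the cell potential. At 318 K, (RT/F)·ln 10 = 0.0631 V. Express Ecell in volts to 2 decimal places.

+0.57 V

Pb²⁺/Pb is reduced (cathode, E° = −0.120 V) and Cr³⁺/Cr is oxidized (anode).
E°cell = E°cat − E°an = −0.120 − (−0.743) = +0.623 V; n = 6.
The balanced reaction is 3 Pb²⁺(aq) + 2 Cr(s) → 3 Pb(s) + 2 Cr³⁺(aq), so Q = [Cr³⁺(aq)]^2 / [Pb²⁺(aq)]^3 = 1.34×10^5 and log Q = 5.126.
By the Nernst equation, E = +0.623 − (0.0631/6)·(5.126) = +0.57 V.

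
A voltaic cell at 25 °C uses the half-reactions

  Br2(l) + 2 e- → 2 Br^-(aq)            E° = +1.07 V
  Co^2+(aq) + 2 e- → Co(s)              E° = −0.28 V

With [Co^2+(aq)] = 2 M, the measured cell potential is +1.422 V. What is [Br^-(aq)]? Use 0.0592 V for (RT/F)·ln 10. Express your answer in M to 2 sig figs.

0.043 M

The Br₂/Br⁻ couple has the larger reduction potential, so it is the cathode: E°cell = +1.07 − (−0.28) = +1.35 V and n = 2.
Rearranging E = E° − (0.0592/n)·log Q gives log Q = 2(+1.35 − (+1.422))/0.0592 = −2.432.
Balancing electrons gives Br2(l) + Co(s) → 2 Br^-(aq) + Co^2+(aq); thus Q = [Br^-(aq)]^2·[Co^2+(aq)].
Substituting the known concentrations and solving, log [Br^-(aq)] = −1.367 and [Br^-(aq)] = 0.043 M.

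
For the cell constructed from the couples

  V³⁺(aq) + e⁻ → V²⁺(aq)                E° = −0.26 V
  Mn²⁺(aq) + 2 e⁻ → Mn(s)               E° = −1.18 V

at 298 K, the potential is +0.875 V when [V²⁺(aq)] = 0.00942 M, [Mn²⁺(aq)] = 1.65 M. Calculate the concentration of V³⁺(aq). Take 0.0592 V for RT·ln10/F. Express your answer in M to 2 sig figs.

With V³⁺/V²⁺ at the cathode and Mn²⁺/Mn at the anode, E°cell = −0.26 − (−1.18) = +0.92 V (n = 2).
Rearranging E = E° − (0.0592/n)·log Q gives log Q = 2(+0.92 − (+0.875))/0.0592 = 1.520.
For 2 V³⁺(aq) + Mn(s) → 2 V²⁺(aq) + Mn²⁺(aq), the reaction quotient is Q = ([V²⁺(aq)]^2·[Mn²⁺(aq)]) / [V³⁺(aq)]^2.
Isolating [V³⁺(aq)] in Q = 10^{1.520} yields log [V³⁺(aq)] = −2.677, i.e. 0.0021 M.

0.0021 M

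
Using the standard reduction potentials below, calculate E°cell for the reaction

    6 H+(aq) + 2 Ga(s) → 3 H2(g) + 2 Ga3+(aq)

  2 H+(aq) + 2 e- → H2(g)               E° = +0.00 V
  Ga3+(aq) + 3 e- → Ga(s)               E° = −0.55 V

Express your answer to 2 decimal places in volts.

In the reaction as written, H+(aq) is reduced (cathode) and Ga3+(aq) is produced by oxidation at the anode.
E°cell = E°(cathode) − E°(anode) = +0.00 − (−0.55) = +0.55 V.

+0.55 V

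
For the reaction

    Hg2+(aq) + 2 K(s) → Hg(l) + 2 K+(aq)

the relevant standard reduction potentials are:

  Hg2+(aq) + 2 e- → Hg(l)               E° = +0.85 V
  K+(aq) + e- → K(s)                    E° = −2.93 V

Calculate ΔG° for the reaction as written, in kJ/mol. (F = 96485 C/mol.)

−729 kJ/mol

In the reaction as written Hg2+(aq) is reduced, so the Hg²⁺/Hg couple is the cathode and K⁺/K is the anode.
E°cell = +0.85 − (−2.93) = +3.78 V; balancing electrons gives n = 2.
ΔG° = −nFE°cell = −(2)(96485)(+3.78) J/mol = −729 kJ/mol.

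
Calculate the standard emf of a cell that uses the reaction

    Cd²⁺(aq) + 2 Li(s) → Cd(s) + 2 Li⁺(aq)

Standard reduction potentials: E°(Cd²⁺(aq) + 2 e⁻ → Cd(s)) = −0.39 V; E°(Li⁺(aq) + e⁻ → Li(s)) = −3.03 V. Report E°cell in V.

+2.64 V

Cd²⁺(aq) gains electrons, so the Cd²⁺/Cd couple is the cathode; the Li⁺/Li couple is the anode.
E°cell = E°(cathode) − E°(anode) = −0.39 − (−3.03) = +2.64 V.
The positive value indicates the reaction is spontaneous as written.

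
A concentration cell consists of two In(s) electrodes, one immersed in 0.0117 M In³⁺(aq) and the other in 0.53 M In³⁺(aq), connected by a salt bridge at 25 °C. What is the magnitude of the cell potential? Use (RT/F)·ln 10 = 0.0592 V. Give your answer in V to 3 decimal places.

For a concentration cell E°cell = 0, since both electrodes use the same couple.
The compartment with the higher In³⁺(aq) concentration (0.53 M) acts as the cathode; ions are reduced there and produced at the dilute (0.0117 M) anode.
With n = 3, Ecell = −(0.0592/3)·log([dilute]/[conc]) = −(0.0592/3)·log(0.0117/0.53) = +0.033 V.

0.033 V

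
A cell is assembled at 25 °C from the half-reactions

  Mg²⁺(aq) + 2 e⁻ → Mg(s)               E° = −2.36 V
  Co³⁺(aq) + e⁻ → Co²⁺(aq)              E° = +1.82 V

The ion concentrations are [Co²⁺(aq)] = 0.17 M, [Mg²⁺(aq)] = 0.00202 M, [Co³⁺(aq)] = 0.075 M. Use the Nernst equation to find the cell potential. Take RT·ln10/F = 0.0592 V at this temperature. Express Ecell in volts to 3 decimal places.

Since E°(Co³⁺/Co²⁺) > E°(Mg²⁺/Mg), Co³⁺/Co²⁺ serves as the cathode.
E°cell = +1.82 − (−2.36) = +4.18 V, with n = 2 electrons transferred.
For the overall reaction 2 Co³⁺(aq) + Mg(s) → 2 Co²⁺(aq) + Mg²⁺(aq), Q = ([Co²⁺(aq)]^2·[Mg²⁺(aq)]) / [Co³⁺(aq)]^2 = 0.0104, giving log Q = −1.984.
Applying E = E° − (RT ln10/nF)·log Q gives +4.18 − (0.0592/2)(−1.984) = +4.239 V.

+4.239 V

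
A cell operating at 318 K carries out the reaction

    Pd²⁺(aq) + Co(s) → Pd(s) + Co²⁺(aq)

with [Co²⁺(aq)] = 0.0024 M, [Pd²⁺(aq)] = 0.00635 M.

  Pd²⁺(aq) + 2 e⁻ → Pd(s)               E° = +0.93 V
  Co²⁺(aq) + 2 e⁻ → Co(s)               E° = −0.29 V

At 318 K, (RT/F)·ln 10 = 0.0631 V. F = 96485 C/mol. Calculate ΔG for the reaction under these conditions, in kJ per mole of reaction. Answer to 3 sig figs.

E°cell = +0.93 − (−0.29) = +1.22 V; the balanced reaction transfers n = 2 electrons.
The reaction quotient is [Co²⁺(aq)] / [Pd²⁺(aq)] = 0.378; by Nernst, E = +1.22 − (0.0631/2)(−0.423) = +1.2333 V.
ΔG = −nFE = −(2)(96485)(+1.2333) J/mol = −238 kJ/mol.

−238 kJ/mol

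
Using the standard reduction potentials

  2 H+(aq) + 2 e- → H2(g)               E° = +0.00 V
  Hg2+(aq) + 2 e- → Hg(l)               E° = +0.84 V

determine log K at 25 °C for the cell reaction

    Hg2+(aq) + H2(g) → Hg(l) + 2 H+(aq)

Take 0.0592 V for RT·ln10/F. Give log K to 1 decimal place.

The Hg²⁺/Hg couple is reduced (cathode); E°cell = +0.84 − (+0.00) = +0.84 V with n = 2.
At equilibrium E = 0, so log K = nE°cell / 0.0592 = (2)(+0.84) / 0.0592 = 28.4.

log K = 28.4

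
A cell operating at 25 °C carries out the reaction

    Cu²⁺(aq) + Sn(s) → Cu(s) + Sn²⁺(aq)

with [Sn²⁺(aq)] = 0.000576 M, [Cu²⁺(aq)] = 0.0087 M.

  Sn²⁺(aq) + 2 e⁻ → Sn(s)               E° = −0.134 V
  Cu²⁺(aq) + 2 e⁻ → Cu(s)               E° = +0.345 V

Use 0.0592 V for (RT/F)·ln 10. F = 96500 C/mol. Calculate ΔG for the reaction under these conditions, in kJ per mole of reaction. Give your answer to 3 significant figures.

E°cell = +0.345 − (−0.134) = +0.479 V; the balanced reaction transfers n = 2 electrons.
Here Q = [Sn²⁺(aq)] / [Cu²⁺(aq)] = 0.0662 (log Q = −1.179), giving E = +0.479 − (0.0592/2)·(−1.179) = +0.5139 V.
Finally ΔG = −nFE = −(2)(96500 C/mol)(+0.5139 V) = −99.2 kJ/mol.

−99.2 kJ/mol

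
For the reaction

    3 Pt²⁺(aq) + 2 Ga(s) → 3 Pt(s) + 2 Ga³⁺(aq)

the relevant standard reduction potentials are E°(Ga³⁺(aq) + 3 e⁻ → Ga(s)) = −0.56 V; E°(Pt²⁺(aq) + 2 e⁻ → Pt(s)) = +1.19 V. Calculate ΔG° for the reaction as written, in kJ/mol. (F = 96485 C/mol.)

−1013 kJ/mol

In the reaction as written Pt²⁺(aq) is reduced, so the Pt²⁺/Pt couple is the cathode and Ga³⁺/Ga is the anode.
E°cell = +1.19 − (−0.56) = +1.75 V; balancing electrons gives n = 6.
ΔG° = −nFE°cell = −(6)(96485)(+1.75) J/mol = −1013 kJ/mol.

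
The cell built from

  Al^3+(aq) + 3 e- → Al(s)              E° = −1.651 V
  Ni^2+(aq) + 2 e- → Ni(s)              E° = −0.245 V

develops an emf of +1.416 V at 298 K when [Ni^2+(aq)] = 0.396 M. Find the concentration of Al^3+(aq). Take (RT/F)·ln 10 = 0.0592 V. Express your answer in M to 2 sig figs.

0.078 M

With Ni²⁺/Ni at the cathode and Al³⁺/Al at the anode, E°cell = −0.245 − (−1.651) = +1.406 V (n = 6).
Rearranging E = E° − (0.0592/n)·log Q gives log Q = 6(+1.406 − (+1.416))/0.0592 = −1.014.
The balanced reaction is 3 Ni^2+(aq) + 2 Al(s) → 3 Ni(s) + 2 Al^3+(aq), so Q = [Al^3+(aq)]^2 / [Ni^2+(aq)]^3.
Isolating [Al^3+(aq)] in Q = 10^{−1.014} yields log [Al^3+(aq)] = −1.110, i.e. 0.078 M.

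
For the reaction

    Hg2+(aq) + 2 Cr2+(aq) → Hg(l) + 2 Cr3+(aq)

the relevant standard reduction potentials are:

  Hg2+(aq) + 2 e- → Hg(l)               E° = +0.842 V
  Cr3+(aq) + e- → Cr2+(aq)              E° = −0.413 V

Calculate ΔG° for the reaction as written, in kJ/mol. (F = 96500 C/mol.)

In the reaction as written Hg2+(aq) is reduced, so the Hg²⁺/Hg couple is the cathode and Cr³⁺/Cr²⁺ is the anode.
E°cell = +0.842 − (−0.413) = +1.255 V; balancing electrons gives n = 2.
ΔG° = −nFE°cell = −(2)(96500)(+1.255) J/mol = −242 kJ/mol.

−242 kJ/mol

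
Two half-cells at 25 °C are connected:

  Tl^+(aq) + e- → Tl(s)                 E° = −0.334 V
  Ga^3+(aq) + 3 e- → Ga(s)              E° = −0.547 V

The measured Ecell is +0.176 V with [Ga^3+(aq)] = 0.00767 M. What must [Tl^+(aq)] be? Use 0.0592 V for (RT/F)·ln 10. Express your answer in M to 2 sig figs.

0.047 M

Tl⁺/Tl is the cathode (higher E°); E°cell = −0.334 − (−0.547) = +0.213 V with n = 3.
Rearranging E = E° − (0.0592/n)·log Q gives log Q = 3(+0.213 − (+0.176))/0.0592 = 1.875.
The balanced reaction is 3 Tl^+(aq) + Ga(s) → 3 Tl(s) + Ga^3+(aq), so Q = [Ga^3+(aq)] / [Tl^+(aq)]^3.
Isolating [Tl^+(aq)] in Q = 10^{1.875} yields log [Tl^+(aq)] = −1.330, i.e. 0.047 M.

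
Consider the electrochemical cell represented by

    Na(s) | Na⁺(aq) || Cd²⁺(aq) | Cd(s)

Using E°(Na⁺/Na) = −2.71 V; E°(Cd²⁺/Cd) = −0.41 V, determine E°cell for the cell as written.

+2.30 V

By convention the left-hand electrode in cell notation is the anode (oxidation) and the right-hand electrode is the cathode (reduction).
E°cell = E°(right) − E°(left) = −0.41 − (−2.71) = +2.30 V.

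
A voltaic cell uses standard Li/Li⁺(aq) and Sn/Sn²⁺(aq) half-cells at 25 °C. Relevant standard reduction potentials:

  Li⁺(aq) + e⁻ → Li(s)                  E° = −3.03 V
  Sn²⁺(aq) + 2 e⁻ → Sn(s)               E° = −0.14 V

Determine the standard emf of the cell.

+2.89 V

Of the two couples in this cell, the one with the more positive reduction potential is reduced at the cathode: here that is Sn²⁺/Sn (−0.14 V); Li⁺/Li (−3.03 V) is the anode.
E°cell = E°(cathode) − E°(anode) = −0.14 − (−3.03) = +2.89 V.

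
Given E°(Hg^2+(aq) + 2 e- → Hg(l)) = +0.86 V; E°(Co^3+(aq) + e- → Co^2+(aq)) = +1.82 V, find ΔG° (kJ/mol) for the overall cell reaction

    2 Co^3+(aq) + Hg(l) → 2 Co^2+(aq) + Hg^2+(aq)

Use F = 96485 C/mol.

−185 kJ/mol

In the reaction as written Co^3+(aq) is reduced, so the Co³⁺/Co²⁺ couple is the cathode and Hg²⁺/Hg is the anode.
E°cell = +1.82 − (+0.86) = +0.96 V; balancing electrons gives n = 2.
ΔG° = −nFE°cell = −(2)(96485)(+0.96) J/mol = −185 kJ/mol.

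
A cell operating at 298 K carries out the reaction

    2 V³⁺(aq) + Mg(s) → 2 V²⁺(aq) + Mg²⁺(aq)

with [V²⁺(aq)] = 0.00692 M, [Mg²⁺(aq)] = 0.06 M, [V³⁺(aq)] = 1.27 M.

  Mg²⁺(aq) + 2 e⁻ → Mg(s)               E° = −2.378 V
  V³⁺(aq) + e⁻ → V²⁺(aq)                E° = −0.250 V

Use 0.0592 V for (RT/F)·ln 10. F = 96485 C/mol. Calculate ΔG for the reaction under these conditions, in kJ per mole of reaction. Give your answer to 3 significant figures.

−443 kJ/mol

E°cell = −0.250 − (−2.378) = +2.128 V; the balanced reaction transfers n = 2 electrons.
Q = ([V²⁺(aq)]^2·[Mg²⁺(aq)]) / [V³⁺(aq)]^2 = 1.78×10^−6, so log Q = −5.749 and E = +2.128 − (0.0592/2)(−5.749) = +2.2982 V.
Finally ΔG = −nFE = −(2)(96485 C/mol)(+2.2982 V) = −443 kJ/mol.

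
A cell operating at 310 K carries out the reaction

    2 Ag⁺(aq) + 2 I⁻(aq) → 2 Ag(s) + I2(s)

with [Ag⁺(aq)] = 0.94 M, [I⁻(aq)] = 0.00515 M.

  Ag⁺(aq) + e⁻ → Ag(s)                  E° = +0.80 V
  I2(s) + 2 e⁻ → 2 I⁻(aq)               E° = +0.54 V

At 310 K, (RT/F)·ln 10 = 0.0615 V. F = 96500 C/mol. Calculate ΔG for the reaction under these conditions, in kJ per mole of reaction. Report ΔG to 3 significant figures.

With Ag⁺/Ag reduced at the cathode, E°cell = +0.80 − (+0.54) = +0.26 V and n = 2.
The reaction quotient is 1 / ([Ag⁺(aq)]^2·[I⁻(aq)]^2) = 4.27×10^4; by Nernst, E = +0.26 − (0.0615/2)(4.630) = +0.1176 V.
ΔG = −nFE = −(2)(96500)(+0.1176) J/mol = −22.7 kJ/mol.

−22.7 kJ/mol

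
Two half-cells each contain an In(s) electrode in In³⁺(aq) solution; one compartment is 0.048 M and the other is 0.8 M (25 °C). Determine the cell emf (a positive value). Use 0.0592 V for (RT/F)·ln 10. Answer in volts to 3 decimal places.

0.024 V

For a concentration cell E°cell = 0, since both electrodes use the same couple.
The compartment with the higher In³⁺(aq) concentration (0.8 M) acts as the cathode; ions are reduced there and produced at the dilute (0.048 M) anode.
With n = 3, Ecell = −(0.0592/3)·log([dilute]/[conc]) = −(0.0592/3)·log(0.048/0.8) = +0.024 V.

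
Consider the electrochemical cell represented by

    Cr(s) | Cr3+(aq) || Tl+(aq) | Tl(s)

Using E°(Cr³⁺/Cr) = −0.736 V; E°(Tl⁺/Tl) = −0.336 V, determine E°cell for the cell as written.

+0.400 V

By convention the left-hand electrode in cell notation is the anode (oxidation) and the right-hand electrode is the cathode (reduction).
E°cell = E°(right) − E°(left) = −0.336 − (−0.736) = +0.400 V.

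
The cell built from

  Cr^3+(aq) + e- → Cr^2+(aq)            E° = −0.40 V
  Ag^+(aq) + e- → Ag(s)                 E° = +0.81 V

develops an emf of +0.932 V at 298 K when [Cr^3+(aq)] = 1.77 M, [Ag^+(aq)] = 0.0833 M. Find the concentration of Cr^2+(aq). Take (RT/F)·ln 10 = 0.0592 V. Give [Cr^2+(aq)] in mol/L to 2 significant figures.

Ag⁺/Ag is the cathode (higher E°); E°cell = +0.81 − (−0.40) = +1.21 V with n = 1.
Since E = E° − (0.0592/n)·log Q, log Q = n(E° − E)/0.0592 = 4.696.
For Ag^+(aq) + Cr^2+(aq) → Ag(s) + Cr^3+(aq), the reaction quotient is Q = [Cr^3+(aq)] / ([Ag^+(aq)]·[Cr^2+(aq)]).
Substituting the known concentrations and solving, log [Cr^2+(aq)] = −3.369 and [Cr^2+(aq)] = 0.00043 M.

0.00043 M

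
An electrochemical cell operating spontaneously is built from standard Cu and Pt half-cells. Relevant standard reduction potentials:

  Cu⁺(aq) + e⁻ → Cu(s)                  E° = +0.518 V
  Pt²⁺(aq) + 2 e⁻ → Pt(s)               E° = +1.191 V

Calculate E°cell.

+0.673 V

The Pt²⁺/Pt couple has the higher E°, so Pt ion is reduced (cathode) and Cu is oxidized (anode).
E°cell = E°(cathode) − E°(anode) = +1.191 − (+0.518) = +0.673 V.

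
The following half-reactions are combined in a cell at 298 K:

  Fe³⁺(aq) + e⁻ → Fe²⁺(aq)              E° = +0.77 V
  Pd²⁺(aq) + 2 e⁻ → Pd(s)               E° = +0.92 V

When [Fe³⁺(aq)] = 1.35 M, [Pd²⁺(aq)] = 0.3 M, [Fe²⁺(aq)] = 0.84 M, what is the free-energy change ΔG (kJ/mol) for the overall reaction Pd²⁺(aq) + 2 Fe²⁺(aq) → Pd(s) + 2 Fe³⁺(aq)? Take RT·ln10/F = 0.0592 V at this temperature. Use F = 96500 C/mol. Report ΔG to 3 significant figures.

With Pd²⁺/Pd reduced at the cathode, E°cell = +0.92 − (+0.77) = +0.15 V and n = 2.
Q = [Fe³⁺(aq)]^2 / ([Pd²⁺(aq)]·[Fe²⁺(aq)]^2) = 8.61, so log Q = 0.935 and E = +0.15 − (0.0592/2)(0.935) = +0.1223 V.
ΔG = −nFE = −(2)(96500)(+0.1223) J/mol = −23.6 kJ/mol.

−23.6 kJ/mol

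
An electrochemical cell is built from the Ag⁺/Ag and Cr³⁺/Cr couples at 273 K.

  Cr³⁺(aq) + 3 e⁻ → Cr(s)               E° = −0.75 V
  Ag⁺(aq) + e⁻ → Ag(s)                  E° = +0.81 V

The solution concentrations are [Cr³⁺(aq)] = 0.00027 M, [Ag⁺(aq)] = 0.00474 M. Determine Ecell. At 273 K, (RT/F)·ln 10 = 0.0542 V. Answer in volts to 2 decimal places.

+1.50 V

Since E°(Ag⁺/Ag) > E°(Cr³⁺/Cr), Ag⁺/Ag serves as the cathode.
E°cell = +0.81 − (−0.75) = +1.56 V, with n = 3 electrons transferred.
For the overall reaction 3 Ag⁺(aq) + Cr(s) → 3 Ag(s) + Cr³⁺(aq), Q = [Cr³⁺(aq)] / [Ag⁺(aq)]^3 = 2.54×10^3, giving log Q = 3.404.
By the Nernst equation, E = +1.56 − (0.0542/3)·(3.404) = +1.50 V.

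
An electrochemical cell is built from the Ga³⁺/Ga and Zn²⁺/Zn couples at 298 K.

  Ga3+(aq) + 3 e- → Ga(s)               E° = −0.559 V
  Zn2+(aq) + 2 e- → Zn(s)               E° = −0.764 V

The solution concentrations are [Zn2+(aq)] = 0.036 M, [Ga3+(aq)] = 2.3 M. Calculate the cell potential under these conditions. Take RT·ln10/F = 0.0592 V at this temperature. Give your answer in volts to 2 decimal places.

+0.25 V

Since E°(Ga³⁺/Ga) > E°(Zn²⁺/Zn), Ga³⁺/Ga serves as the cathode.
E°cell = −0.559 − (−0.764) = +0.205 V, with n = 6 electrons transferred.
Balancing gives 2 Ga3+(aq) + 3 Zn(s) → 2 Ga(s) + 3 Zn2+(aq); hence Q = [Zn2+(aq)]^3 / [Ga3+(aq)]^2 = 8.82×10^−6 (log Q = −5.055).
E = E° − (0.0592/n)·log Q = +0.205 − (0.0592/6)(−5.055) = +0.25 V.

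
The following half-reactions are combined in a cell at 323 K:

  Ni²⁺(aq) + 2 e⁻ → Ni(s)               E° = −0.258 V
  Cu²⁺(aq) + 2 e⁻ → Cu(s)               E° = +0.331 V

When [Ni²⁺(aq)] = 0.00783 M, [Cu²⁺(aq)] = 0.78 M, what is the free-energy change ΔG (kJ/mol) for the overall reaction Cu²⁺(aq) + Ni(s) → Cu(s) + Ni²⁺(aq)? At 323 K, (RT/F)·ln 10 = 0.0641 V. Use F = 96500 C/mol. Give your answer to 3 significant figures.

With Cu²⁺/Cu reduced at the cathode, E°cell = +0.331 − (−0.258) = +0.589 V and n = 2.
Q = [Ni²⁺(aq)] / [Cu²⁺(aq)] = 0.01, so log Q = −1.998 and E = +0.589 − (0.0641/2)(−1.998) = +0.6530 V.
Then ΔG = −nFE = −2 × 96500 × +0.6530 J/mol = −126 kJ/mol.

−126 kJ/mol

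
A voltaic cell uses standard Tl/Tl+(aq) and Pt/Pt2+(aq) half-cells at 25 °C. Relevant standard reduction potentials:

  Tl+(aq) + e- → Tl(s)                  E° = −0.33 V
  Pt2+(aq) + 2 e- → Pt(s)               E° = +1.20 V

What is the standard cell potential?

+1.53 V

The Pt²⁺/Pt couple has the higher E°, so Pt ion is reduced (cathode) and Tl is oxidized (anode).
E°cell = E°(cathode) − E°(anode) = +1.20 − (−0.33) = +1.53 V.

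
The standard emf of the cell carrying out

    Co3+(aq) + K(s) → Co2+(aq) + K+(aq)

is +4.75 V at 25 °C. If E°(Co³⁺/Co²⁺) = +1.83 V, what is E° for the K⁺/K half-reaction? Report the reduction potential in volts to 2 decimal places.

−2.92 V

In the reaction as written the Co³⁺/Co²⁺ couple is reduced (cathode) and K⁺/K is oxidized (anode), so E°cell = E°(Co³⁺/Co²⁺) − E°(K⁺/K).
E°(K⁺/K) = E°(cathode) − E°cell = +1.83 − (+4.75) = −2.92 V.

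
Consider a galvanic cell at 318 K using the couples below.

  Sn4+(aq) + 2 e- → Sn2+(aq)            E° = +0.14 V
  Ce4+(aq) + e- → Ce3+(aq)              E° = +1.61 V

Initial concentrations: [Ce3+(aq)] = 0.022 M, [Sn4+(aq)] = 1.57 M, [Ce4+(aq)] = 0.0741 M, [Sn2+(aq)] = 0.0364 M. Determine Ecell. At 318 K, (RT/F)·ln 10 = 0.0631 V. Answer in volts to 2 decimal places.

The Ce⁴⁺/Ce³⁺ couple has the more positive E°, so it is the cathode; Sn⁴⁺/Sn²⁺ is the anode.
E°cell = E°cat − E°an = +1.61 − (+0.14) = +1.47 V; n = 2.
For the overall reaction 2 Ce4+(aq) + Sn2+(aq) → 2 Ce3+(aq) + Sn4+(aq), Q = ([Ce3+(aq)]^2·[Sn4+(aq)]) / ([Ce4+(aq)]^2·[Sn2+(aq)]) = 3.8, giving log Q = 0.580.
Applying E = E° − (RT ln10/nF)·log Q gives +1.47 − (0.0631/2)(0.580) = +1.45 V.

+1.45 V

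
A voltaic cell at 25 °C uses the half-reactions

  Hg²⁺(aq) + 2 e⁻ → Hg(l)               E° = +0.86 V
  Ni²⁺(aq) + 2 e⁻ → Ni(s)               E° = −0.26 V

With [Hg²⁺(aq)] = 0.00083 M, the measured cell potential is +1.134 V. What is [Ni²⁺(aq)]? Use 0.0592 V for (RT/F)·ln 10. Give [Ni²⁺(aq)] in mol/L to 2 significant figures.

With Hg²⁺/Hg at the cathode and Ni²⁺/Ni at the anode, E°cell = +0.86 − (−0.26) = +1.12 V (n = 2).
From the Nernst equation, log Q = n(E° − E)/0.0592 = 2·(+1.12 − (+1.134))/0.0592 = −0.473.
The balanced reaction is Hg²⁺(aq) + Ni(s) → Hg(l) + Ni²⁺(aq), so Q = [Ni²⁺(aq)] / [Hg²⁺(aq)].
Solving for the unknown gives log [Ni²⁺(aq)] = −3.554, so [Ni²⁺(aq)] ≈ 0.00028 M.

0.00028 M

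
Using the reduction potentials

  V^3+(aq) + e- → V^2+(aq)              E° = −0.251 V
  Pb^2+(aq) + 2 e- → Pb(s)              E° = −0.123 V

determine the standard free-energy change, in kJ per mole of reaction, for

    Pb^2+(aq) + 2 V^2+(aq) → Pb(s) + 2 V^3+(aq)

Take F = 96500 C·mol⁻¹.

In the reaction as written Pb^2+(aq) is reduced, so the Pb²⁺/Pb couple is the cathode and V³⁺/V²⁺ is the anode.
E°cell = −0.123 − (−0.251) = +0.128 V; balancing electrons gives n = 2.
ΔG° = −nFE°cell = −(2)(96500)(+0.128) J/mol = −24.7 kJ/mol.

−24.7 kJ/mol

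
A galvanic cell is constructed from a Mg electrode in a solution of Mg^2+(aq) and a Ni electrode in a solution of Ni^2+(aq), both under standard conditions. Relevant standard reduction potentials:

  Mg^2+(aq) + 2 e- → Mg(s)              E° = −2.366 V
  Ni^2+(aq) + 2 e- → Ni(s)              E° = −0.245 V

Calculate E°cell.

The Ni²⁺/Ni couple has the higher E°, so Ni ion is reduced (cathode) and Mg is oxidized (anode).
E°cell = E°(cathode) − E°(anode) = −0.245 − (−2.366) = +2.121 V.

+2.121 V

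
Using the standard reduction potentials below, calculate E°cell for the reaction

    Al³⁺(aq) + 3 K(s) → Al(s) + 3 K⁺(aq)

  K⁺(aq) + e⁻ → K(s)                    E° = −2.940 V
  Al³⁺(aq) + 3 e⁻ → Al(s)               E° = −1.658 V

In the reaction as written, Al³⁺(aq) is reduced (cathode) and K⁺(aq) is produced by oxidation at the anode.
E°cell = E°(cathode) − E°(anode) = −1.658 − (−2.940) = +1.282 V.
The positive value indicates the reaction is spontaneous as written.

+1.282 V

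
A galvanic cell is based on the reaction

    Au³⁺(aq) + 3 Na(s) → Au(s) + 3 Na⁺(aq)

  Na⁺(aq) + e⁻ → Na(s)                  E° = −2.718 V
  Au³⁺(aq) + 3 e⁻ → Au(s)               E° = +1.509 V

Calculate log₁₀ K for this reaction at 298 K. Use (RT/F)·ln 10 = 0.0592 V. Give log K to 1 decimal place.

log K = 214.2

The Au³⁺/Au couple is reduced (cathode); E°cell = +1.509 − (−2.718) = +4.227 V with n = 3.
At equilibrium E = 0, so log K = nE°cell / 0.0592 = (3)(+4.227) / 0.0592 = 214.2.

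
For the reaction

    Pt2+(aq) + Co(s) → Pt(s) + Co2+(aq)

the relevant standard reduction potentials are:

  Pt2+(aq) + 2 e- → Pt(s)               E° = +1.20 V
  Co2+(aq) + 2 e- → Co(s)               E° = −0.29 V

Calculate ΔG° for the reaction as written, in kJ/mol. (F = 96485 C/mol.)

In the reaction as written Pt2+(aq) is reduced, so the Pt²⁺/Pt couple is the cathode and Co²⁺/Co is the anode.
E°cell = +1.20 − (−0.29) = +1.49 V; balancing electrons gives n = 2.
ΔG° = −nFE°cell = −(2)(96485)(+1.49) J/mol = −288 kJ/mol.

−288 kJ/mol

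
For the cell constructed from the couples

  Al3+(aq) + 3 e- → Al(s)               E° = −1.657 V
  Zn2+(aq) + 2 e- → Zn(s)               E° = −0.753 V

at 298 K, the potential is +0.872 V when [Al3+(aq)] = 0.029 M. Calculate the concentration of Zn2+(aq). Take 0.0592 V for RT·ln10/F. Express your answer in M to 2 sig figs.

The Zn²⁺/Zn couple has the larger reduction potential, so it is the cathode: E°cell = −0.753 − (−1.657) = +0.904 V and n = 6.
Rearranging E = E° − (0.0592/n)·log Q gives log Q = 6(+0.904 − (+0.872))/0.0592 = 3.243.
For 3 Zn2+(aq) + 2 Al(s) → 3 Zn(s) + 2 Al3+(aq), the reaction quotient is Q = [Al3+(aq)]^2 / [Zn2+(aq)]^3.
Isolating [Zn2+(aq)] in Q = 10^{3.243} yields log [Zn2+(aq)] = −2.106, i.e. 0.0078 M.

0.0078 M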